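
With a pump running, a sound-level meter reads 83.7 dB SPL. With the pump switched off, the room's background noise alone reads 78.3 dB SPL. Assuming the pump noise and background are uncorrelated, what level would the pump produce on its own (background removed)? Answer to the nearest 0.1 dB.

82.2 dB SPL

Background correction is a power subtraction:
L_src = 10·log₁₀(10^(83.7/10) − 10^(78.3/10)) = 10·log₁₀(166800000) = 82.2 dB SPL.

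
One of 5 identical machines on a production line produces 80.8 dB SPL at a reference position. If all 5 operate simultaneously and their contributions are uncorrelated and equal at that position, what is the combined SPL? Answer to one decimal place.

5 equal incoherent sources raise the level by 10·log₁₀(5) = 6.99 dB.
L_total = 80.8 + 6.99 = 87.8 dB SPL.

87.8 dB SPL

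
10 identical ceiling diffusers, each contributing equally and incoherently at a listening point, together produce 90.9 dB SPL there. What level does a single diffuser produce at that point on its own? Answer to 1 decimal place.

80.9 dB SPL

10 equal incoherent sources add 10·log₁₀(10) = 10.00 dB over one source.
L_one = 90.9 − 10.00 = 80.9 dB SPL.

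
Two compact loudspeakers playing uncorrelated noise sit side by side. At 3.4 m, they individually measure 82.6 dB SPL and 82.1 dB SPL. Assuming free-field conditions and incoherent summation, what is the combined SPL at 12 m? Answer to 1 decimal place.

74.4 dB SPL

Combined at 3.4 m: 10·log₁₀(10^(82.6/10)+10^(82.1/10)) = 85.37 dB SPL.
Then apply −20·log₁₀(12/3.4) = -10.95 dB → 74.4 dB SPL.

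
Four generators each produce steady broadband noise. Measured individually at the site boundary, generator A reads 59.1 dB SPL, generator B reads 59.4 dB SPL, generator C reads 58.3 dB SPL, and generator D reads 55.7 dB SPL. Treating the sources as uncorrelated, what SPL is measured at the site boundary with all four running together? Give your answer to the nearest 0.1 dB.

64.4 dB SPL

Uncorrelated sources add in intensity (power), not in dB.
L_total = 10·log₁₀(10^(59.1/10) + 10^(59.4/10) + 10^(58.3/10) + 10^(55.7/10)) = 10·log₁₀(2731000) = 64.4 dB SPL.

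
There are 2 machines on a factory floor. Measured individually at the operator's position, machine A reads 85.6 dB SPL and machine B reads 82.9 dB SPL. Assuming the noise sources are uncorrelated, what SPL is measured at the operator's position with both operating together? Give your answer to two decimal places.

87.47 dB SPL

Uncorrelated sources add in intensity (power), not in dB.
L_total = 10·log₁₀(10^(85.6/10) + 10^(82.9/10)) = 10·log₁₀(558100000) = 87.47 dB SPL.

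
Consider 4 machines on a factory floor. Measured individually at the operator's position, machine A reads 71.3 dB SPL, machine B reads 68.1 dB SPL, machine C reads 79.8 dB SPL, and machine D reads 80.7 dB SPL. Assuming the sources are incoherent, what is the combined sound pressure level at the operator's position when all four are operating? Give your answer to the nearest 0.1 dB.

83.7 dB SPL

Uncorrelated sources add in intensity (power), not in dB.
L_total = 10·log₁₀(10^(71.3/10) + 10^(68.1/10) + 10^(79.8/10) + 10^(80.7/10)) = 10·log₁₀(232900000) = 83.7 dB SPL.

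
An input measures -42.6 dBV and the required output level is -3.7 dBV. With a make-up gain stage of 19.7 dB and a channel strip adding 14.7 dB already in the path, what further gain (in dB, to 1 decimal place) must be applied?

The required make-up gain is the shortfall in the dB sum.
G = -3.7 − (-42.6) − 19.7 − 14.7 = 4.5 dB.

4.5 dB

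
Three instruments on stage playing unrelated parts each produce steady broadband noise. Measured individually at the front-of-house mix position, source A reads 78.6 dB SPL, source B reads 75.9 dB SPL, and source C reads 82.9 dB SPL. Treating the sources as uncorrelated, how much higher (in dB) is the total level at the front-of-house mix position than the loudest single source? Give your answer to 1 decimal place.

Uncorrelated sources add in intensity (power), not in dB.
L_total = 10·log₁₀(10^(78.6/10) + 10^(75.9/10) + 10^(82.9/10)) = 84.86 dB SPL.
Excess over the loudest (82.9 dB): 84.86 − 82.9 = 2.0 dB.

2.0 dB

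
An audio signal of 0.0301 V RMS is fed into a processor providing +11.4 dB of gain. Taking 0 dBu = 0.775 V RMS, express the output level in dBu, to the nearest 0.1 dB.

Input level: 20·log₁₀(0.0301/0.775) = -28.21 dBu.
Output: -28.21 + 11.4 = -16.8 dBu.

-16.8 dBu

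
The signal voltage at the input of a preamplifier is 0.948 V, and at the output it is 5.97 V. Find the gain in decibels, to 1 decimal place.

For a voltage ratio, dB = 20·log₁₀(V₂/V₁).
20·log₁₀(5.97/0.948) = 20·log₁₀(6.297) = 16.0 dB.

16.0 dB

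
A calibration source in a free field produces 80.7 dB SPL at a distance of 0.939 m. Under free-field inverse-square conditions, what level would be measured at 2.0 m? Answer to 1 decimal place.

74.1 dB SPL

Free-field point source: level drops by 20·log₁₀ of the distance ratio.
ΔL = −20·log₁₀(2.0/0.939) = -6.57 dB, so L₂ = 80.7 + (-6.57) = 74.1 dB SPL.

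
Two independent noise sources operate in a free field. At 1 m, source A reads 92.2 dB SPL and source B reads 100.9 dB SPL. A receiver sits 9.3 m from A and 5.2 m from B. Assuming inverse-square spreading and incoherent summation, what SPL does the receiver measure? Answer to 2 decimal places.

86.76 dB SPL

At the listener: L_A = 92.2 − 20·log₁₀(9.3) = 72.830 dB; L_B = 100.9 − 20·log₁₀(5.2) = 86.580 dB.
Combined: 10·log₁₀(10^(72.830/10)+10^(86.580/10)) = 86.76 dB SPL.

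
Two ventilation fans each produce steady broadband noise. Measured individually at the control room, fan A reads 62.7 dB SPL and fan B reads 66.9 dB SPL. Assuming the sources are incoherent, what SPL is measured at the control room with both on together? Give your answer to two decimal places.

Incoherent sources sum as intensities:
L_total = 10·log₁₀(10^(62.7/10) + 10^(66.9/10)) = 10·log₁₀(6760000) = 68.30 dB SPL.

68.30 dB SPL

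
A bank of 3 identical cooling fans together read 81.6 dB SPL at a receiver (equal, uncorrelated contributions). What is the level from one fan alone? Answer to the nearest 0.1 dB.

76.8 dB SPL

3 equal incoherent sources add 10·log₁₀(3) = 4.77 dB over one source.
L_one = 81.6 − 4.77 = 76.8 dB SPL.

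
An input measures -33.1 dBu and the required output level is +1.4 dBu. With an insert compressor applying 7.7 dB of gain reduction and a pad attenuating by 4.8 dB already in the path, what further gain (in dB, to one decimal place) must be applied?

47.0 dB

The required make-up gain is the shortfall in the dB sum.
G = +1.4 − (-33.1) + 7.7 + 4.8 = 47.0 dB.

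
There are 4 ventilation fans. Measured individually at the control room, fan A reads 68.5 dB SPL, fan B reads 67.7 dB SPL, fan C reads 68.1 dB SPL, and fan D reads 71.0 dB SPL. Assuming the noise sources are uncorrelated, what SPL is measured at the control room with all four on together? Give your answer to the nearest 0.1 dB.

Add the sources as powers (linear), then convert back to dB:
L_total = 10·log₁₀(10^(68.5/10) + 10^(67.7/10) + 10^(68.1/10) + 10^(71.0/10)) = 10·log₁₀(32010000) = 75.1 dB SPL.

75.1 dB SPL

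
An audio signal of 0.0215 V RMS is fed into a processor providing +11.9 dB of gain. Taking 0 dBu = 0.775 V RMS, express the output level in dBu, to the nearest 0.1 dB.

Input level: 20·log₁₀(0.0215/0.775) = -31.14 dBu.
Output: -31.14 + 11.9 = -19.2 dBu.

-19.2 dBu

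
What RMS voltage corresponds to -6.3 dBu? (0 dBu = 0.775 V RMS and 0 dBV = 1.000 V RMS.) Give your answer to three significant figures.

V = 0.775 V × 10^(-6.3/20).
= 0.775 × 0.4842 = 0.375 V.

0.375 V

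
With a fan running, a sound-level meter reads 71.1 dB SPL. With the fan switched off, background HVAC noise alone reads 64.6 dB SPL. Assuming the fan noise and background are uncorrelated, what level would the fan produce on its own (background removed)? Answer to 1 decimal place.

Remove the background by subtracting linear intensities:
L_src = 10·log₁₀(10^(71.1/10) − 10^(64.6/10)) = 10·log₁₀(9998000) = 70.0 dB SPL.

70.0 dB SPL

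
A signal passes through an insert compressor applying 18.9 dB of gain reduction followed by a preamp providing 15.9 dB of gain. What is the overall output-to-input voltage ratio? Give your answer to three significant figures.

0.708

Net gain = (−18.9) + 15.9 = -3.0 dB.
Voltage ratio = 10^(-3.0/20) = 0.708.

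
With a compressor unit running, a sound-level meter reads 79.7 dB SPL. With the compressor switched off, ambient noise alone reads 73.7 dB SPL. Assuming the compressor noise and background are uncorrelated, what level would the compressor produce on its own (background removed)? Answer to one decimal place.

78.4 dB SPL

Subtract intensities: L_src = 10·log₁₀(10^(L_total/10) − 10^(L_bg/10)).
L_src = 10·log₁₀(10^(79.7/10) − 10^(73.7/10)) = 10·log₁₀(69880000) = 78.4 dB SPL.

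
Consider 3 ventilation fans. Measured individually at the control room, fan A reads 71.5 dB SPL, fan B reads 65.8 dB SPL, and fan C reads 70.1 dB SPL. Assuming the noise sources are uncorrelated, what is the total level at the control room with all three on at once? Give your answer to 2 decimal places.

Incoherent sources sum as intensities:
L_total = 10·log₁₀(10^(71.5/10) + 10^(65.8/10) + 10^(70.1/10)) = 10·log₁₀(28160000) = 74.50 dB SPL.

74.50 dB SPL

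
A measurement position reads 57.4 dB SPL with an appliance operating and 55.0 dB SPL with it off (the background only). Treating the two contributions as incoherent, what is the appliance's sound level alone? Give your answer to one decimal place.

53.7 dB SPL

Background correction is a power subtraction:
L_src = 10·log₁₀(10^(57.4/10) − 10^(55.0/10)) = 10·log₁₀(233300) = 53.7 dB SPL.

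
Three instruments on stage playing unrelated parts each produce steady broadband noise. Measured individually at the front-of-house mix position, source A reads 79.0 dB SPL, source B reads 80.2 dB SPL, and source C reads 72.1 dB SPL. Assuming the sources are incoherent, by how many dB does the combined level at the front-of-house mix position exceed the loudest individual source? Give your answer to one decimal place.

Uncorrelated sources add in intensity (power), not in dB.
L_total = 10·log₁₀(10^(79.0/10) + 10^(80.2/10) + 10^(72.1/10)) = 83.02 dB SPL.
Excess over the loudest (80.2 dB): 83.02 − 80.2 = 2.8 dB.

2.8 dB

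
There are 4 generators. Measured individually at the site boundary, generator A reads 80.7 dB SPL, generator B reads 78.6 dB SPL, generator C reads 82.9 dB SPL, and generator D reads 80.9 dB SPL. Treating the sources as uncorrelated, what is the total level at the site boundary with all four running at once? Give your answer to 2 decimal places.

87.06 dB SPL

Add the sources as powers (linear), then convert back to dB:
L_total = 10·log₁₀(10^(80.7/10) + 10^(78.6/10) + 10^(82.9/10) + 10^(80.9/10)) = 10·log₁₀(507900000) = 87.06 dB SPL.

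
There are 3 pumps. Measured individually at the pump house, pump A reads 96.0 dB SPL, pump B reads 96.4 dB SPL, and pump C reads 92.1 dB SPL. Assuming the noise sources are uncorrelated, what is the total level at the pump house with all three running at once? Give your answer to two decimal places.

99.99 dB SPL

Add the sources as powers (linear), then convert back to dB:
L_total = 10·log₁₀(10^(96.0/10) + 10^(96.4/10) + 10^(92.1/10)) = 10·log₁₀(9968000000) = 99.99 dB SPL.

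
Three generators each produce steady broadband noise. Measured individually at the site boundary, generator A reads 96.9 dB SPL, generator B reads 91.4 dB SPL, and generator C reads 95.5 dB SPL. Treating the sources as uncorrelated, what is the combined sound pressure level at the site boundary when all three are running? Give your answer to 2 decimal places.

Add the sources as powers (linear), then convert back to dB:
L_total = 10·log₁₀(10^(96.9/10) + 10^(91.4/10) + 10^(95.5/10)) = 10·log₁₀(9826000000) = 99.92 dB SPL.

99.92 dB SPL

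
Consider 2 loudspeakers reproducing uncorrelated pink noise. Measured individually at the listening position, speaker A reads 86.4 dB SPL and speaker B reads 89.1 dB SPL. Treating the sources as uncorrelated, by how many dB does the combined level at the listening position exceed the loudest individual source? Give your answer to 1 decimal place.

Uncorrelated sources add in intensity (power), not in dB.
L_total = 10·log₁₀(10^(86.4/10) + 10^(89.1/10)) = 90.97 dB SPL.
Excess over the loudest (89.1 dB): 90.97 − 89.1 = 1.9 dB.

1.9 dB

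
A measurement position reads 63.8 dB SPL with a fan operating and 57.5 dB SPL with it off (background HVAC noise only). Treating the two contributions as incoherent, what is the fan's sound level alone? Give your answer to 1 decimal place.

62.6 dB SPL

Remove the background by subtracting linear intensities:
L_src = 10·log₁₀(10^(63.8/10) − 10^(57.5/10)) = 10·log₁₀(1836000) = 62.6 dB SPL.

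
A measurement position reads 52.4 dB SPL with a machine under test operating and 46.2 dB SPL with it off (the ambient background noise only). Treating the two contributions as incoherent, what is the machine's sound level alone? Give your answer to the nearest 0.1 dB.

51.2 dB SPL

Remove the background by subtracting linear intensities:
L_src = 10·log₁₀(10^(52.4/10) − 10^(46.2/10)) = 10·log₁₀(132100) = 51.2 dB SPL.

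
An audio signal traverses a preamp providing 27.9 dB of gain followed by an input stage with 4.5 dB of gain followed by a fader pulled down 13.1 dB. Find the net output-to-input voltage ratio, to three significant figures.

Net gain = 27.9 + 4.5 + (−13.1) = 19.3 dB.
Voltage ratio = 10^(19.3/20) = 9.23.

9.23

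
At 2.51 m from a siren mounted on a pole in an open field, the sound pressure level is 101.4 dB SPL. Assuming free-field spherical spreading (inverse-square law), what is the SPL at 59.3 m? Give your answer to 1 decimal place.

Free-field point source: level drops by 20·log₁₀ of the distance ratio.
ΔL = −20·log₁₀(59.3/2.51) = -27.47 dB, so L₂ = 101.4 + (-27.47) = 73.9 dB SPL.

73.9 dB SPL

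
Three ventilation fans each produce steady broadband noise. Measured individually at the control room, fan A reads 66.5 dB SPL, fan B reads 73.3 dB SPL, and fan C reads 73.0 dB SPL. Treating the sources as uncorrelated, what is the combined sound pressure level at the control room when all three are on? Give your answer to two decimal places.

Add the sources as powers (linear), then convert back to dB:
L_total = 10·log₁₀(10^(66.5/10) + 10^(73.3/10) + 10^(73.0/10)) = 10·log₁₀(45800000) = 76.61 dB SPL.

76.61 dB SPL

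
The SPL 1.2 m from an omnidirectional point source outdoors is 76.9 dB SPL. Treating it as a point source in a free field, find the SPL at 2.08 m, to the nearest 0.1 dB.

72.1 dB SPL

Inverse-square spreading gives ΔL = −20·log₁₀(d₂/d₁).
ΔL = −20·log₁₀(2.08/1.2) = -4.78 dB, so L₂ = 76.9 + (-4.78) = 72.1 dB SPL.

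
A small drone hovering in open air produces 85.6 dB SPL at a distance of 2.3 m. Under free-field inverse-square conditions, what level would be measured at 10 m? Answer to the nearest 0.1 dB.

For a point source in a free field, ΔL = −20·log₁₀(d₂/d₁).
ΔL = −20·log₁₀(10/2.3) = -12.77 dB, so L₂ = 85.6 + (-12.77) = 72.8 dB SPL.

72.8 dB SPL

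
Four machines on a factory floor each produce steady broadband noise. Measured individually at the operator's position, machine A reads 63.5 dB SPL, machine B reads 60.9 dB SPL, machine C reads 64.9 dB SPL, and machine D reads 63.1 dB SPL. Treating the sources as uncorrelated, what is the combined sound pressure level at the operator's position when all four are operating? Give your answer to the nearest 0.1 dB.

69.3 dB SPL

Add the sources as powers (linear), then convert back to dB:
L_total = 10·log₁₀(10^(63.5/10) + 10^(60.9/10) + 10^(64.9/10) + 10^(63.1/10)) = 10·log₁₀(8601000) = 69.3 dB SPL.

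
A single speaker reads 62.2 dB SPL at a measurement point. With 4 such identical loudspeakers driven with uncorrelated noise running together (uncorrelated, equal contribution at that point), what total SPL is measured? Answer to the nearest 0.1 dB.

4 equal incoherent sources raise the level by 10·log₁₀(4) = 6.02 dB.
L_total = 62.2 + 6.02 = 68.2 dB SPL.

68.2 dB SPL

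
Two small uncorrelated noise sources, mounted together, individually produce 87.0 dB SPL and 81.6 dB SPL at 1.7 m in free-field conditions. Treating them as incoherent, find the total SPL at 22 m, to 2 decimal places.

65.86 dB SPL

Combined at 1.7 m: 10·log₁₀(10^(87.0/10)+10^(81.6/10)) = 88.101 dB SPL.
Then apply −20·log₁₀(22/1.7) = -22.239 dB → 65.86 dB SPL.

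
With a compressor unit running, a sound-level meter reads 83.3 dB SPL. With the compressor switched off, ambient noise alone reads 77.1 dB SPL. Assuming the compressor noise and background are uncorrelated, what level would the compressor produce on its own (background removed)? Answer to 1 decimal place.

Subtract intensities: L_src = 10·log₁₀(10^(L_total/10) − 10^(L_bg/10)).
L_src = 10·log₁₀(10^(83.3/10) − 10^(77.1/10)) = 10·log₁₀(162500000) = 82.1 dB SPL.

82.1 dB SPL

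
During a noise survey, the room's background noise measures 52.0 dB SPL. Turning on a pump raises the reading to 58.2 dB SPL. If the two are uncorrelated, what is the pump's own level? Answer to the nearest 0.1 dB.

57.0 dB SPL

Subtract intensities: L_src = 10·log₁₀(10^(L_total/10) − 10^(L_bg/10)).
L_src = 10·log₁₀(10^(58.2/10) − 10^(52.0/10)) = 10·log₁₀(502200) = 57.0 dB SPL.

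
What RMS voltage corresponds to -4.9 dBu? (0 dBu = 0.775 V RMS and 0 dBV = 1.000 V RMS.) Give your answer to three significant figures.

V = 0.775 V × 10^(-4.9/20).
= 0.775 × 0.5689 = 0.441 V.

0.441 V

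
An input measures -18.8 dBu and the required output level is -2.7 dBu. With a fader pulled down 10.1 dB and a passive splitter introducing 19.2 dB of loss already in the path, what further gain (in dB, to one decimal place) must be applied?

The required make-up gain is the shortfall in the dB sum.
G = -2.7 − (-18.8) + 10.1 + 19.2 = 45.4 dB.

45.4 dB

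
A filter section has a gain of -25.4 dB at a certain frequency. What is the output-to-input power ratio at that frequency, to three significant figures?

0.00288

Power ratio = 10^(dB/10).
10^(-25.4/10) = 10^(-2.540) = 0.00288.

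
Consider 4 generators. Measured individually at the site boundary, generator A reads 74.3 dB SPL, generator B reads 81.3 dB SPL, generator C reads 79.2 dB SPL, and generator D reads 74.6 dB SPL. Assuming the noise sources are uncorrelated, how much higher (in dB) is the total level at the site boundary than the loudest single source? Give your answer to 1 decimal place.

3.1 dB

Uncorrelated sources add in intensity (power), not in dB.
L_total = 10·log₁₀(10^(74.3/10) + 10^(81.3/10) + 10^(79.2/10) + 10^(74.6/10)) = 84.37 dB SPL.
Excess over the loudest (81.3 dB): 84.37 − 81.3 = 3.1 dB.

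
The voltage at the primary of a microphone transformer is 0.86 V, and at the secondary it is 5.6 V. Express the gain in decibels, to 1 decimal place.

16.3 dB

Voltage is an amplitude quantity, so gain = 20·log₁₀(V_out/V_in).
20·log₁₀(5.6/0.86) = 20·log₁₀(6.512) = 16.3 dB.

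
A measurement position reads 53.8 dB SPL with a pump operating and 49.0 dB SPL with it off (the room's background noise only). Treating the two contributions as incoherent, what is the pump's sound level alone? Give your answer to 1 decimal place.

Subtract intensities: L_src = 10·log₁₀(10^(L_total/10) − 10^(L_bg/10)).
L_src = 10·log₁₀(10^(53.8/10) − 10^(49.0/10)) = 10·log₁₀(160500) = 52.1 dB SPL.

52.1 dB SPL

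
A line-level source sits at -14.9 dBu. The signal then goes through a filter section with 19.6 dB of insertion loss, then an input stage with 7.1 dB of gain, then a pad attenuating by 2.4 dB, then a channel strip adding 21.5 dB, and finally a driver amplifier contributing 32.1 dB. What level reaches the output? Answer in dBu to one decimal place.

In dB, series stages simply add:
-14.9 − 19.6 + 7.1 − 2.4 + 21.5 + 32.1 = +23.8 dBu.

+23.8 dBu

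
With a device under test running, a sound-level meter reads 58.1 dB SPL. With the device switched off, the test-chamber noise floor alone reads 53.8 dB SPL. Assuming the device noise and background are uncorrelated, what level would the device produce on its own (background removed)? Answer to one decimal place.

56.1 dB SPL

Remove the background by subtracting linear intensities:
L_src = 10·log₁₀(10^(58.1/10) − 10^(53.8/10)) = 10·log₁₀(405800) = 56.1 dB SPL.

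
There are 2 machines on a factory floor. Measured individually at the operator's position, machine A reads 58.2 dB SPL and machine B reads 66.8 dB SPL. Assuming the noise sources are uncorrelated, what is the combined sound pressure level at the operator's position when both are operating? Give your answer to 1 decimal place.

67.4 dB SPL

Uncorrelated sources add in intensity (power), not in dB.
L_total = 10·log₁₀(10^(58.2/10) + 10^(66.8/10)) = 10·log₁₀(5447000) = 67.4 dB SPL.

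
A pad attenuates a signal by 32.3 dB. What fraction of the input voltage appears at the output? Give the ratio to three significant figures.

Voltage ratio = 10^(dB/20).
10^(-32.3/20) = 10^(-1.615) = 0.0243.

0.0243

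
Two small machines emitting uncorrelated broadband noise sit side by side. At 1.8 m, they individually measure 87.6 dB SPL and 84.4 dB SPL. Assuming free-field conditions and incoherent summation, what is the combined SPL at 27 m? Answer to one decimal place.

Combined at 1.8 m: 10·log₁₀(10^(87.6/10)+10^(84.4/10)) = 89.30 dB SPL.
Then apply −20·log₁₀(27/1.8) = -23.52 dB → 65.8 dB SPL.

65.8 dB SPL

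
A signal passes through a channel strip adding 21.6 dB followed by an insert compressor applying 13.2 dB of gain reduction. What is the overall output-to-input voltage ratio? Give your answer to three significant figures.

Net gain = 21.6 + (−13.2) = 8.4 dB.
Voltage ratio = 10^(8.4/20) = 2.63.

2.63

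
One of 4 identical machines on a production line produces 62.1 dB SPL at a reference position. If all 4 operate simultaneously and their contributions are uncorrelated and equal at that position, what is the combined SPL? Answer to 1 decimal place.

4 equal incoherent sources raise the level by 10·log₁₀(4) = 6.02 dB.
L_total = 62.1 + 6.02 = 68.1 dB SPL.

68.1 dB SPL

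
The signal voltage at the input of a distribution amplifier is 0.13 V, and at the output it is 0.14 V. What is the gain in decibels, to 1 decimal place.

0.6 dB

Voltage ratio → dB uses the 20·log₁₀ form:
20·log₁₀(0.14/0.13) = 20·log₁₀(1.077) = 0.6 dB.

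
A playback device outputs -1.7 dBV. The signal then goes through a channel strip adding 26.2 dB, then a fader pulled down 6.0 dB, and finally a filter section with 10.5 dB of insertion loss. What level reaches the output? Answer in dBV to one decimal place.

In dB, series stages simply add:
-1.7 + 26.2 − 6.0 − 10.5 = +8.0 dBV.

+8.0 dBV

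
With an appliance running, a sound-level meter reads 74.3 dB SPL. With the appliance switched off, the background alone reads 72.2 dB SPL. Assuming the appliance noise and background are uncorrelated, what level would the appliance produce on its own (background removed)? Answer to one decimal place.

70.1 dB SPL

Subtract intensities: L_src = 10·log₁₀(10^(L_total/10) − 10^(L_bg/10)).
L_src = 10·log₁₀(10^(74.3/10) − 10^(72.2/10)) = 10·log₁₀(10320000) = 70.1 dB SPL.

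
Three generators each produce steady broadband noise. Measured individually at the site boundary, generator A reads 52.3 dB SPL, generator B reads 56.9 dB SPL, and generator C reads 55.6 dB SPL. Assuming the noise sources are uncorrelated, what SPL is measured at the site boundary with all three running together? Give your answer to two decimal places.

60.10 dB SPL

Uncorrelated sources add in intensity (power), not in dB.
L_total = 10·log₁₀(10^(52.3/10) + 10^(56.9/10) + 10^(55.6/10)) = 10·log₁₀(1023000) = 60.10 dB SPL.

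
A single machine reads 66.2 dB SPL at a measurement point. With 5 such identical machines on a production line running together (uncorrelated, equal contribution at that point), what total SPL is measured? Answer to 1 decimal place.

73.2 dB SPL

5 equal incoherent sources raise the level by 10·log₁₀(5) = 6.99 dB.
L_total = 66.2 + 6.99 = 73.2 dB SPL.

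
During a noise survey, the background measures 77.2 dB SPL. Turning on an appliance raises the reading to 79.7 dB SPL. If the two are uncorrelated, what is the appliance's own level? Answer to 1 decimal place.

76.1 dB SPL

Remove the background by subtracting linear intensities:
L_src = 10·log₁₀(10^(79.7/10) − 10^(77.2/10)) = 10·log₁₀(40840000) = 76.1 dB SPL.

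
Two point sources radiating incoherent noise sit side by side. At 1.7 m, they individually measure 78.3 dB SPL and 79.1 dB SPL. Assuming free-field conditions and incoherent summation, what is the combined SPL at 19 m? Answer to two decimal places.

Combined at 1.7 m: 10·log₁₀(10^(78.3/10)+10^(79.1/10)) = 81.729 dB SPL.
Then apply −20·log₁₀(19/1.7) = -20.966 dB → 60.76 dB SPL.

60.76 dB SPL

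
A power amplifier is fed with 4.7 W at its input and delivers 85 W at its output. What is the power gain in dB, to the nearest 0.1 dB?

Power is a power quantity, so gain = 10·log₁₀(P_out/P_in).
10·log₁₀(85/4.7) = 10·log₁₀(18.09) = 12.6 dB.

12.6 dB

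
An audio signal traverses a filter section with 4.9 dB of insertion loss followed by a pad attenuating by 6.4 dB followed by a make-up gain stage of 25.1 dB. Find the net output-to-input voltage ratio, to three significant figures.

Net gain = (−4.9) + (−6.4) + 25.1 = 13.8 dB.
Voltage ratio = 10^(13.8/20) = 4.90.

4.90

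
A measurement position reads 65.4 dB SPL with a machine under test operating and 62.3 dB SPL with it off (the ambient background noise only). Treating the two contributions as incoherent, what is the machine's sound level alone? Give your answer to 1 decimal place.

62.5 dB SPL

Subtract intensities: L_src = 10·log₁₀(10^(L_total/10) − 10^(L_bg/10)).
L_src = 10·log₁₀(10^(65.4/10) − 10^(62.3/10)) = 10·log₁₀(1769000) = 62.5 dB SPL.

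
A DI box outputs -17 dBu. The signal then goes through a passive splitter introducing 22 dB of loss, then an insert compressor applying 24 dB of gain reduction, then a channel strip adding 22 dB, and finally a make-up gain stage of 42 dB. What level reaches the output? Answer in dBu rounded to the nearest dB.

+1 dBu

In dB, series stages simply add:
-17 − 22 − 24 + 22 + 42 = +1 dBu.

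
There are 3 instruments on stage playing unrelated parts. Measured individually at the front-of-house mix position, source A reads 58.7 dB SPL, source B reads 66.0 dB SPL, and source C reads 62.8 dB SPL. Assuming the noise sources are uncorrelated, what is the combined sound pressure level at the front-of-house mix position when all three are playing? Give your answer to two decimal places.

Add the sources as powers (linear), then convert back to dB:
L_total = 10·log₁₀(10^(58.7/10) + 10^(66.0/10) + 10^(62.8/10)) = 10·log₁₀(6628000) = 68.21 dB SPL.

68.21 dB SPL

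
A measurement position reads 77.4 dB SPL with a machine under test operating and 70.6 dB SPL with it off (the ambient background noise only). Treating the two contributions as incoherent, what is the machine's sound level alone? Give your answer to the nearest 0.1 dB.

76.4 dB SPL

Subtract intensities: L_src = 10·log₁₀(10^(L_total/10) − 10^(L_bg/10)).
L_src = 10·log₁₀(10^(77.4/10) − 10^(70.6/10)) = 10·log₁₀(43470000) = 76.4 dB SPL.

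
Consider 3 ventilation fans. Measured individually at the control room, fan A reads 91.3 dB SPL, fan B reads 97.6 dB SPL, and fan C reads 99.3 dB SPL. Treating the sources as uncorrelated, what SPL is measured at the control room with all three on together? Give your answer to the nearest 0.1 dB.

Uncorrelated sources add in intensity (power), not in dB.
L_total = 10·log₁₀(10^(91.3/10) + 10^(97.6/10) + 10^(99.3/10)) = 10·log₁₀(15615000000) = 101.9 dB SPL.

101.9 dB SPL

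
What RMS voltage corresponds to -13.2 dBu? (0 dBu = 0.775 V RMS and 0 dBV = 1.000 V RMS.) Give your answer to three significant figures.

V = 0.775 V × 10^(-13.2/20).
= 0.775 × 0.2188 = 0.170 V.

0.170 V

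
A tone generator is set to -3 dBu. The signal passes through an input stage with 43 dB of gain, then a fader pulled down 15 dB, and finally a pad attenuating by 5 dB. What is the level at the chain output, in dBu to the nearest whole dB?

+20 dBu

Gain stages sum in dB:
-3 + 43 − 15 − 5 = +20 dBu.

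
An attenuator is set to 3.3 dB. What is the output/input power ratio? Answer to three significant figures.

Power ratio = 10^(dB/10).
10^(-3.3/10) = 10^(-0.3300) = 0.468.

0.468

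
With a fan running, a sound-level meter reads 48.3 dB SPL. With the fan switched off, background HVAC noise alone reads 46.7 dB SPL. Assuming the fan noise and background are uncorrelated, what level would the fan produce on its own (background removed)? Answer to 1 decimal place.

Background correction is a power subtraction:
L_src = 10·log₁₀(10^(48.3/10) − 10^(46.7/10)) = 10·log₁₀(20830) = 43.2 dB SPL.

43.2 dB SPL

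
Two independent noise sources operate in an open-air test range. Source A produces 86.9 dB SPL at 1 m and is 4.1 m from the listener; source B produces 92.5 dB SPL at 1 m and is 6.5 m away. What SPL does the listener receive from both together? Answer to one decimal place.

78.5 dB SPL

At the listener: L_A = 86.9 − 20·log₁₀(4.1) = 74.64 dB; L_B = 92.5 − 20·log₁₀(6.5) = 76.24 dB.
Combined: 10·log₁₀(10^(74.64/10)+10^(76.24/10)) = 78.5 dB SPL.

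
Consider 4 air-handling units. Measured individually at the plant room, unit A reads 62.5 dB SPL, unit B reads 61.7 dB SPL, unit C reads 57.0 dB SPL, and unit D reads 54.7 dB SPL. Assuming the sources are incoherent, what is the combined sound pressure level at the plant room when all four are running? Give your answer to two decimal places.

Incoherent sources sum as intensities:
L_total = 10·log₁₀(10^(62.5/10) + 10^(61.7/10) + 10^(57.0/10) + 10^(54.7/10)) = 10·log₁₀(4054000) = 66.08 dB SPL.

66.08 dB SPL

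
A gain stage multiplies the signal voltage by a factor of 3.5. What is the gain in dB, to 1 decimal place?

10.9 dB

Voltage ratio → dB uses the 20·log₁₀ form:
20·log₁₀(3.5) = 10.9 dB.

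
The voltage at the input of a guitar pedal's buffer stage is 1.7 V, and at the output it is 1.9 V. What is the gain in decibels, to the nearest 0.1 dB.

1.0 dB

Voltage is an amplitude quantity, so gain = 20·log₁₀(V_out/V_in).
20·log₁₀(1.9/1.7) = 20·log₁₀(1.118) = 1.0 dB.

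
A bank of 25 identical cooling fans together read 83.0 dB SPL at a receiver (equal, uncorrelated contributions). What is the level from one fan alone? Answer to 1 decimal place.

69.0 dB SPL

25 equal incoherent sources add 10·log₁₀(25) = 13.98 dB over one source.
L_one = 83.0 − 13.98 = 69.0 dB SPL.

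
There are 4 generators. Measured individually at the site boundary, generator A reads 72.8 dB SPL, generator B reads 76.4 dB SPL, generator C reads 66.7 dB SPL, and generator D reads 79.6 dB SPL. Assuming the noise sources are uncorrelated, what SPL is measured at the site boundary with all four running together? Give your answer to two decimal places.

Incoherent sources sum as intensities:
L_total = 10·log₁₀(10^(72.8/10) + 10^(76.4/10) + 10^(66.7/10) + 10^(79.6/10)) = 10·log₁₀(158600000) = 82.00 dB SPL.

82.00 dB SPL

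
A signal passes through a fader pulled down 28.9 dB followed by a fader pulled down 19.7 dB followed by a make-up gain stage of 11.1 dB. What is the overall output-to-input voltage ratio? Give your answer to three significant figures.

0.0133

Net gain = (−28.9) + (−19.7) + 11.1 = -37.5 dB.
Voltage ratio = 10^(-37.5/20) = 0.0133.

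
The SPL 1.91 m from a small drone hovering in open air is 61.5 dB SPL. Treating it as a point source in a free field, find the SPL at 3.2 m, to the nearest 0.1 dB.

57.0 dB SPL

Free-field point source: level drops by 20·log₁₀ of the distance ratio.
ΔL = −20·log₁₀(3.2/1.91) = -4.48 dB, so L₂ = 61.5 + (-4.48) = 57.0 dB SPL.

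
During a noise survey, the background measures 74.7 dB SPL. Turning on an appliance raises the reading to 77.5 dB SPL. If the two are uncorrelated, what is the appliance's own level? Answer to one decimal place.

Remove the background by subtracting linear intensities:
L_src = 10·log₁₀(10^(77.5/10) − 10^(74.7/10)) = 10·log₁₀(26720000) = 74.3 dB SPL.

74.3 dB SPL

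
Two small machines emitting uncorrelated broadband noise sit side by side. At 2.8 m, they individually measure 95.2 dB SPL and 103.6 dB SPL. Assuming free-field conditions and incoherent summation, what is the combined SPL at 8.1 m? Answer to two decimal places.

Combined at 2.8 m: 10·log₁₀(10^(95.2/10)+10^(103.6/10)) = 104.186 dB SPL.
Then apply −20·log₁₀(8.1/2.8) = -9.227 dB → 94.96 dB SPL.

94.96 dB SPL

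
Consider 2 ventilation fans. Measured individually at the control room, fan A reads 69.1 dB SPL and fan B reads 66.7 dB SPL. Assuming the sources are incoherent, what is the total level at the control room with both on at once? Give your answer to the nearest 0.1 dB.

Add the sources as powers (linear), then convert back to dB:
L_total = 10·log₁₀(10^(69.1/10) + 10^(66.7/10)) = 10·log₁₀(12810000) = 71.1 dB SPL.

71.1 dB SPL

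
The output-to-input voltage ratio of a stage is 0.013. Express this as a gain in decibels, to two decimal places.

Voltage is an amplitude quantity, so gain = 20·log₁₀(V_out/V_in).
20·log₁₀(0.013) = -37.72 dB.

-37.72 dB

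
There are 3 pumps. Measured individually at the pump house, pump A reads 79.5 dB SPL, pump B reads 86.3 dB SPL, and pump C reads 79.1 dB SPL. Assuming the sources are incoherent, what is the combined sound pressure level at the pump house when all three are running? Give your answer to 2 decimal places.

87.76 dB SPL

Add the sources as powers (linear), then convert back to dB:
L_total = 10·log₁₀(10^(79.5/10) + 10^(86.3/10) + 10^(79.1/10)) = 10·log₁₀(597000000) = 87.76 dB SPL.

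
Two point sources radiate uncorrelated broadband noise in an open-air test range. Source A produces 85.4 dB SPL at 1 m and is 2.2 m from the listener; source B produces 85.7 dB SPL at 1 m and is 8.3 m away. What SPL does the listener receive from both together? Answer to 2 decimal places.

At the listener: L_A = 85.4 − 20·log₁₀(2.2) = 78.552 dB; L_B = 85.7 − 20·log₁₀(8.3) = 67.318 dB.
Combined: 10·log₁₀(10^(78.552/10)+10^(67.318/10)) = 78.87 dB SPL.

78.87 dB SPL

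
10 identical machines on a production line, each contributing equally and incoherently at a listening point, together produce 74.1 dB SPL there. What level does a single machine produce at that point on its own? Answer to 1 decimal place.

64.1 dB SPL

10 equal incoherent sources add 10·log₁₀(10) = 10.00 dB over one source.
L_one = 74.1 − 10.00 = 64.1 dB SPL.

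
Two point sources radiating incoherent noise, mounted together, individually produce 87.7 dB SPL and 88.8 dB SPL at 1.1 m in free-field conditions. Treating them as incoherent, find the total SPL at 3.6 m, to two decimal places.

81.00 dB SPL

Combined at 1.1 m: 10·log₁₀(10^(87.7/10)+10^(88.8/10)) = 91.295 dB SPL.
Then apply −20·log₁₀(3.6/1.1) = -10.298 dB → 81.00 dB SPL.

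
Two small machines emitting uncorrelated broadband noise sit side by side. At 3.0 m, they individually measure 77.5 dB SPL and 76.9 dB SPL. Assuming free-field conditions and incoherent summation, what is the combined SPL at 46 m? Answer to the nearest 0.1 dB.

Combined at 3.0 m: 10·log₁₀(10^(77.5/10)+10^(76.9/10)) = 80.22 dB SPL.
Then apply −20·log₁₀(46/3.0) = -23.71 dB → 56.5 dB SPL.

56.5 dB SPL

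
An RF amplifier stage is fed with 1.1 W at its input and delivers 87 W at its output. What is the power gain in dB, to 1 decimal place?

Power is a power quantity, so gain = 10·log₁₀(P_out/P_in).
10·log₁₀(87/1.1) = 10·log₁₀(79.09) = 19.0 dB.

19.0 dB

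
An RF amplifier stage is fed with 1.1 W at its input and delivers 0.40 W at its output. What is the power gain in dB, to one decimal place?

Power ratio → dB uses the 10·log₁₀ form:
10·log₁₀(0.40/1.1) = 10·log₁₀(0.3636) = -4.4 dB.

-4.4 dB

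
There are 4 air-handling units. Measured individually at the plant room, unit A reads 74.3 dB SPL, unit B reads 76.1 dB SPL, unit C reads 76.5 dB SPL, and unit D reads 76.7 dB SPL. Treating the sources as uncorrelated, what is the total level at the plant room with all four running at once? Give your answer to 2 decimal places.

82.02 dB SPL

Incoherent sources sum as intensities:
L_total = 10·log₁₀(10^(74.3/10) + 10^(76.1/10) + 10^(76.5/10) + 10^(76.7/10)) = 10·log₁₀(159100000) = 82.02 dB SPL.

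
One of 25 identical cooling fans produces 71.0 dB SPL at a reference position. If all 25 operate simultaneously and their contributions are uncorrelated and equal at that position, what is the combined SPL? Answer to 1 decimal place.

85.0 dB SPL

25 equal incoherent sources raise the level by 10·log₁₀(25) = 13.98 dB.
L_total = 71.0 + 13.98 = 85.0 dB SPL.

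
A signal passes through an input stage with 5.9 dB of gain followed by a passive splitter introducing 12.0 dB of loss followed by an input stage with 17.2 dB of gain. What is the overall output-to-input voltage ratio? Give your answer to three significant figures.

3.59

Net gain = 5.9 + (−12.0) + 17.2 = 11.1 dB.
Voltage ratio = 10^(11.1/20) = 3.59.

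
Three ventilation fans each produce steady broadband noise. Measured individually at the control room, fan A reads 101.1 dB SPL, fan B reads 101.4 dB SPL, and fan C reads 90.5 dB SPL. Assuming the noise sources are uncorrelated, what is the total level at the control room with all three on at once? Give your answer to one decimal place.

104.4 dB SPL

Incoherent sources sum as intensities:
L_total = 10·log₁₀(10^(101.1/10) + 10^(101.4/10) + 10^(90.5/10)) = 10·log₁₀(27808000000) = 104.4 dB SPL.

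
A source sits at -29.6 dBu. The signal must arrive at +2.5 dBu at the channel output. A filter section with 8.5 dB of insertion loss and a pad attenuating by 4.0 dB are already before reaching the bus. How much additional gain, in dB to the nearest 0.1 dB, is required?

44.6 dB

The required make-up gain is the shortfall in the dB sum.
G = +2.5 − (-29.6) + 8.5 + 4.0 = 44.6 dB.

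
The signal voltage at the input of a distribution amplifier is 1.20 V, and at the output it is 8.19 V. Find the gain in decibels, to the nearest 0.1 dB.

Voltage is an amplitude quantity, so gain = 20·log₁₀(V_out/V_in).
20·log₁₀(8.19/1.20) = 20·log₁₀(6.825) = 16.7 dB.

16.7 dB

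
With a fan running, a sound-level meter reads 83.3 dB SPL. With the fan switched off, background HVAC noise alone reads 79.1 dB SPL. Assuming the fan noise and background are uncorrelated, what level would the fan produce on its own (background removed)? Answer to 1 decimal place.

81.2 dB SPL

Subtract intensities: L_src = 10·log₁₀(10^(L_total/10) − 10^(L_bg/10)).
L_src = 10·log₁₀(10^(83.3/10) − 10^(79.1/10)) = 10·log₁₀(132500000) = 81.2 dB SPL.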